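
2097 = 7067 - 4970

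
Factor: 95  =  5^1*19^1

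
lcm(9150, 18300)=18300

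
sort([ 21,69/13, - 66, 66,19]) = [ - 66,69/13,19, 21, 66 ]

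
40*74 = 2960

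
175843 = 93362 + 82481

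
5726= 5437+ 289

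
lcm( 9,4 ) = 36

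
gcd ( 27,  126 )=9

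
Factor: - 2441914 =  - 2^1*17^1 * 71821^1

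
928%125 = 53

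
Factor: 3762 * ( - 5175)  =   - 2^1*3^4*5^2*11^1*19^1*23^1 = - 19468350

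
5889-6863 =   -  974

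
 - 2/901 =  - 2/901 = - 0.00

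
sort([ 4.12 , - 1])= [-1, 4.12 ] 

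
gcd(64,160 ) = 32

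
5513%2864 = 2649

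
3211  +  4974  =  8185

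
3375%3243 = 132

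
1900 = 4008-2108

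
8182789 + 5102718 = 13285507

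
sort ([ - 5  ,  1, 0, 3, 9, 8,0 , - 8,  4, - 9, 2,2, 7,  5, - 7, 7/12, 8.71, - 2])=[  -  9, - 8, - 7, - 5,  -  2, 0,0, 7/12,1, 2, 2, 3, 4,  5, 7, 8, 8.71,9]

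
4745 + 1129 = 5874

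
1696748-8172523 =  - 6475775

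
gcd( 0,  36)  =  36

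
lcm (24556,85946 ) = 171892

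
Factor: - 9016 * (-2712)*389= 9511591488 = 2^6 * 3^1*7^2 *23^1*113^1*389^1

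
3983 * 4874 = 19413142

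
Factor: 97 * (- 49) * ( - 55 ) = 261415 = 5^1*7^2 * 11^1*97^1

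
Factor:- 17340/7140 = -17/7=-7^(- 1)*17^1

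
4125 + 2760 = 6885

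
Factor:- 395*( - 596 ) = 2^2*5^1*79^1*149^1 = 235420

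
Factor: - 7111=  - 13^1*547^1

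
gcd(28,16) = 4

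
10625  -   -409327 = 419952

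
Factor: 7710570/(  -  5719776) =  - 2^( - 4)*3^1 * 5^1*7^1 * 12239^1 * 59581^( - 1 ) = - 1285095/953296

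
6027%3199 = 2828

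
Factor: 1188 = 2^2*3^3*11^1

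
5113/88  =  5113/88 = 58.10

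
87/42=2 +1/14=2.07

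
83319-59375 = 23944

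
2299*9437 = 21695663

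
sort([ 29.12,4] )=[4,29.12]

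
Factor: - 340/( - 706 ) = 170/353 = 2^1*5^1 * 17^1*353^( - 1)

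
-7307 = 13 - 7320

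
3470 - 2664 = 806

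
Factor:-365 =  - 5^1*73^1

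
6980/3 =6980/3 = 2326.67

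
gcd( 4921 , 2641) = 19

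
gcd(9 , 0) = 9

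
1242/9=138 = 138.00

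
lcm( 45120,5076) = 406080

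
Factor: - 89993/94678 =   -  2^( - 1)*31^1 * 2903^1 * 47339^( - 1 ) 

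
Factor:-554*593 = - 328522  =  - 2^1*277^1*593^1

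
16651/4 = 16651/4  =  4162.75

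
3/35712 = 1/11904 = 0.00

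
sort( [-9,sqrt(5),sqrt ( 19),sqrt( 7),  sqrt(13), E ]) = [ - 9,sqrt (5 ),sqrt( 7), E,sqrt( 13 ),sqrt( 19)]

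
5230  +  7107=12337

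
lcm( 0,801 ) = 0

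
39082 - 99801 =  - 60719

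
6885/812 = 8  +  389/812 = 8.48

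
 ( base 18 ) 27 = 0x2b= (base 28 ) 1f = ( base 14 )31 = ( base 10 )43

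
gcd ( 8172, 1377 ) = 9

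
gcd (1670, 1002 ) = 334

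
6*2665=15990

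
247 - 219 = 28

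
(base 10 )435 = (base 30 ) EF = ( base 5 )3220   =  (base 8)663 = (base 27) G3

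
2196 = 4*549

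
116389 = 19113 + 97276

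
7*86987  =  608909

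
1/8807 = 1/8807 = 0.00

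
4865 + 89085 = 93950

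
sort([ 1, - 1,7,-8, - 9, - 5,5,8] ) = [-9, -8,  -  5, - 1, 1,5,7 , 8] 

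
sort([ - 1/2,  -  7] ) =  [ - 7, - 1/2] 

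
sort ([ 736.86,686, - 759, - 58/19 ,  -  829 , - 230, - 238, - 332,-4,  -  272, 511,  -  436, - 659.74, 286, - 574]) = [-829, - 759, - 659.74, - 574,  -  436, - 332 ,-272,-238, - 230,-4,-58/19, 286,511,686, 736.86]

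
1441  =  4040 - 2599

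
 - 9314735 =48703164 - 58017899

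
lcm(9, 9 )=9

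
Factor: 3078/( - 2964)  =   - 2^( - 1 )*3^3*13^ (-1 )  =  - 27/26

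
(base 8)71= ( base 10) 57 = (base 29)1s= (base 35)1m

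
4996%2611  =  2385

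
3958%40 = 38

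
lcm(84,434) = 2604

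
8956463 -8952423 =4040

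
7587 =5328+2259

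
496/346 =248/173=1.43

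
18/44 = 9/22 = 0.41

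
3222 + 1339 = 4561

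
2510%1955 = 555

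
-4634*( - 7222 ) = 33466748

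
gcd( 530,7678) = 2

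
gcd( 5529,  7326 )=3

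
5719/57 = 301/3 = 100.33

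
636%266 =104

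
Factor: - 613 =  - 613^1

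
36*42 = 1512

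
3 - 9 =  - 6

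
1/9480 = 1/9480  =  0.00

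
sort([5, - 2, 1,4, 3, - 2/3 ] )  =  [ - 2,-2/3 , 1,3,  4,5 ]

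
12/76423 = 12/76423 =0.00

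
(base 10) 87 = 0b1010111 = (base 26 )39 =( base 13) 69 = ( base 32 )2n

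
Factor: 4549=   4549^1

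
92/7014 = 46/3507 = 0.01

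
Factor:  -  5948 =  - 2^2 * 1487^1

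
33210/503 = 66 + 12/503= 66.02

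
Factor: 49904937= 3^3*1848331^1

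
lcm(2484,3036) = 27324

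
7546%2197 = 955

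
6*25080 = 150480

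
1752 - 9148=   -  7396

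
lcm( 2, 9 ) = 18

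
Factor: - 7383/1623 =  - 2461/541 = - 23^1*  107^1*541^ ( - 1 )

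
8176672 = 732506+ 7444166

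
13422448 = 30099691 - 16677243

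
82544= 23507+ 59037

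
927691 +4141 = 931832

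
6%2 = 0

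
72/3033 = 8/337 = 0.02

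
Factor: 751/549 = 3^( - 2)*61^( - 1 )*751^1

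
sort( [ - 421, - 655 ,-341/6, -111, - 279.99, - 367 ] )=[ - 655, - 421, - 367,-279.99 , - 111, - 341/6 ] 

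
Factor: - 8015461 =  - 61^1*101^1*1301^1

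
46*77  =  3542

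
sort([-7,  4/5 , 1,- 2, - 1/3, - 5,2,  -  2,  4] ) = [ - 7,-5, - 2 , - 2, - 1/3 , 4/5, 1,2, 4]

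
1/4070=1/4070= 0.00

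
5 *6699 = 33495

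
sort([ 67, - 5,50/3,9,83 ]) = [ - 5, 9,50/3,67,  83]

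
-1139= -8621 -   -  7482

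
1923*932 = 1792236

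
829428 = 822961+6467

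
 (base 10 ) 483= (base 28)h7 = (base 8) 743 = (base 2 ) 111100011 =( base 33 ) EL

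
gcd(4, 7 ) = 1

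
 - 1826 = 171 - 1997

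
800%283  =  234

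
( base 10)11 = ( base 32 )b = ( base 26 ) B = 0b1011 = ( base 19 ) B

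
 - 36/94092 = -3/7841 = -0.00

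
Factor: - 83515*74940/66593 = -6258614100/66593 = -2^2*3^1*5^2*1249^1*16703^1*66593^(-1 )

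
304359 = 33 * 9223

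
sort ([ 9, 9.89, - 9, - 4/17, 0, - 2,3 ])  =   [ - 9,-2,  -  4/17, 0,3,  9, 9.89 ]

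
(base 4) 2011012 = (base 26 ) cfg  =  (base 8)20506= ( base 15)27CD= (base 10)8518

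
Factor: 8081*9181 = 8081^1*9181^1 =74191661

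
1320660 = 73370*18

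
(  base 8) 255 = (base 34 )53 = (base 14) C5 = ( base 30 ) 5N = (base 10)173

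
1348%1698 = 1348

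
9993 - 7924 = 2069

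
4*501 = 2004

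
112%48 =16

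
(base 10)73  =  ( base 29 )2F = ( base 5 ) 243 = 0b1001001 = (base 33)27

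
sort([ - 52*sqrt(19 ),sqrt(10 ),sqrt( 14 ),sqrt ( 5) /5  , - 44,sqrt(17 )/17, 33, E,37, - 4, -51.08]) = [ - 52* sqrt ( 19 ), -51.08, - 44,-4,sqrt(17)/17,sqrt( 5)/5, E, sqrt (10) , sqrt(14),33,37] 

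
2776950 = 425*6534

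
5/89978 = 5/89978 = 0.00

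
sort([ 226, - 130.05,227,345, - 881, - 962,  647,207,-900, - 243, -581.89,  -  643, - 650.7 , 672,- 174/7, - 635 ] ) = [ - 962, - 900,-881, - 650.7, - 643,-635, - 581.89, - 243,- 130.05,-174/7,207,226,227,345, 647, 672 ] 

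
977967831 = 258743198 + 719224633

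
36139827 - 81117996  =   - 44978169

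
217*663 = 143871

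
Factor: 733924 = 2^2*17^1*43^1*251^1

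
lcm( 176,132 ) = 528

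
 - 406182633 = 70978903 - 477161536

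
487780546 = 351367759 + 136412787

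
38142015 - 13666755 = 24475260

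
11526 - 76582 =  - 65056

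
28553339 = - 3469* ( - 8231)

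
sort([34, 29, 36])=[ 29,34,  36]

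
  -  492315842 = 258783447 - 751099289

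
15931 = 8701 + 7230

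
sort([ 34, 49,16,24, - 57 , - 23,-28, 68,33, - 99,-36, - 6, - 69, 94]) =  [ - 99, - 69, - 57, - 36 , - 28,-23,-6,16,24,33,  34,49,68, 94]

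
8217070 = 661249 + 7555821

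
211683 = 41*5163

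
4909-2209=2700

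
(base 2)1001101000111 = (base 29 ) 5P5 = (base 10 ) 4935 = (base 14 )1b27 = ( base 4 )1031013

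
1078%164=94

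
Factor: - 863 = - 863^1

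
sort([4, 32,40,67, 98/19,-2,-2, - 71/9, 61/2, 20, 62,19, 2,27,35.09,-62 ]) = [ - 62,-71/9, - 2, - 2, 2, 4, 98/19, 19, 20,27,61/2, 32,35.09,40,62,67]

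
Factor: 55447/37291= 623/419 = 7^1 * 89^1*419^( - 1)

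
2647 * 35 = 92645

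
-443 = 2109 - 2552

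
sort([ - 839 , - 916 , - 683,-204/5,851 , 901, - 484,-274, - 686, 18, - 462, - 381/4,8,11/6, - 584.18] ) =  [ - 916 , - 839,-686, - 683, - 584.18 ,-484, - 462, - 274, - 381/4,  -  204/5,11/6, 8,18,851,901 ]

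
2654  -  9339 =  - 6685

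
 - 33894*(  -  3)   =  101682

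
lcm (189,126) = 378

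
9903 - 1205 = 8698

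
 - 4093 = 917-5010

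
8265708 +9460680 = 17726388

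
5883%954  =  159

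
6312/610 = 3156/305 = 10.35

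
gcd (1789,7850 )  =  1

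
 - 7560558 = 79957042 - 87517600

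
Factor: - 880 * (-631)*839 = 2^4*5^1*11^1*631^1*839^1 = 465879920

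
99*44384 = 4394016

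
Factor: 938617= 938617^1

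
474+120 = 594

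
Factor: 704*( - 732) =  -  515328 = - 2^8 * 3^1*11^1*61^1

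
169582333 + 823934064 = 993516397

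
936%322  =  292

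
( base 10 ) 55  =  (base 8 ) 67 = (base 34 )1l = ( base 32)1n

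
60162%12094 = 11786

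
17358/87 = 199 + 15/29 = 199.52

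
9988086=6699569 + 3288517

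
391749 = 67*5847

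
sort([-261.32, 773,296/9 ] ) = [- 261.32,296/9,773]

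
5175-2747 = 2428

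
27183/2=13591 + 1/2= 13591.50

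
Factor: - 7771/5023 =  - 19^1 *409^1* 5023^( - 1)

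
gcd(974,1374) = 2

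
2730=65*42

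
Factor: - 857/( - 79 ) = 79^( - 1)*857^1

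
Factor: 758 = 2^1*379^1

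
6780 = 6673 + 107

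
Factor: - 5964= - 2^2*3^1*7^1*71^1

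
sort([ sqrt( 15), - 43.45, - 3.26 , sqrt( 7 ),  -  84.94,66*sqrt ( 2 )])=[ - 84.94, - 43.45 ,-3.26,sqrt( 7),sqrt( 15), 66*sqrt( 2)]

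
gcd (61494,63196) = 74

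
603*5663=3414789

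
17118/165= 103 + 41/55 = 103.75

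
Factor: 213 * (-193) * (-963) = 39587967=3^3 * 71^1*107^1*193^1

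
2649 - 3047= - 398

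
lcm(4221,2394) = 160398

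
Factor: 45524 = 2^2*19^1*599^1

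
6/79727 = 6/79727= 0.00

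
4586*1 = 4586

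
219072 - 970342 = -751270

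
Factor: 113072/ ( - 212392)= -2^1*37^1*139^(-1) = -74/139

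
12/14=6/7=   0.86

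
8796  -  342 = 8454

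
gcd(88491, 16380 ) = 39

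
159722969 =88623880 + 71099089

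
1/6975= 1/6975 = 0.00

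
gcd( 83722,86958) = 2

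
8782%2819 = 325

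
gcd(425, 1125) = 25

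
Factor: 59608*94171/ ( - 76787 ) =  - 2^3*7^1*11^1*31^ ( - 1 )*1223^1*2477^( - 1)*7451^1 = - 5613344968/76787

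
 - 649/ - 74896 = 649/74896 = 0.01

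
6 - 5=1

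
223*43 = 9589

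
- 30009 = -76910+46901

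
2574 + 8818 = 11392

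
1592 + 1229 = 2821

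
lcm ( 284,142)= 284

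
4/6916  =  1/1729 = 0.00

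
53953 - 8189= 45764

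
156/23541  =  52/7847 = 0.01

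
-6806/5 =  - 6806/5 =- 1361.20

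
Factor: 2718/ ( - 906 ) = -3 = - 3^1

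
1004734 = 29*34646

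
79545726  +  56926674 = 136472400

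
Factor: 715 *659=471185=5^1*11^1*13^1*659^1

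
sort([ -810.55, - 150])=[ - 810.55, - 150] 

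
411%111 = 78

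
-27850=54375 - 82225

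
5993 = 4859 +1134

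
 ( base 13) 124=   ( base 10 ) 199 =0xC7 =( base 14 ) 103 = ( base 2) 11000111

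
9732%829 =613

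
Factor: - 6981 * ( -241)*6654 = 11194829334= 2^1*3^2*13^1 * 179^1*241^1 *1109^1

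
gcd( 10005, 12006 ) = 2001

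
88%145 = 88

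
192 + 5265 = 5457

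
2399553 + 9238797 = 11638350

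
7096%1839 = 1579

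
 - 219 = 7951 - 8170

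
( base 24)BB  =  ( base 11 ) 230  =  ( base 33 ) 8b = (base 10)275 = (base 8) 423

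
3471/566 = 3471/566= 6.13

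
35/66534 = 35/66534=0.00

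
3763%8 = 3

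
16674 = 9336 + 7338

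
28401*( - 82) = -2328882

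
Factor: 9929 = 9929^1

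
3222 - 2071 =1151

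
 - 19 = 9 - 28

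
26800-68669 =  - 41869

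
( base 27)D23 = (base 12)5626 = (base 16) 253E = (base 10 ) 9534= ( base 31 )9sh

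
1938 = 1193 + 745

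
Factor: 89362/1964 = 2^( - 1 )*7^1*13^1=   91/2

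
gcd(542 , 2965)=1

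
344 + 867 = 1211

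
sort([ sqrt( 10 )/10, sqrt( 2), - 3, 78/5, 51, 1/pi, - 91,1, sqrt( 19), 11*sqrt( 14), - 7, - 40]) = [ - 91, - 40, - 7, - 3, sqrt(10 ) /10,1/pi , 1, sqrt( 2),  sqrt( 19),78/5, 11*sqrt(14 ), 51] 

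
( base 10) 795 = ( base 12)563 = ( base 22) 1e3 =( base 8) 1433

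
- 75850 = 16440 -92290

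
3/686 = 3/686 = 0.00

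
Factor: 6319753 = 11^1*31^1 *43^1 * 431^1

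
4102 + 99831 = 103933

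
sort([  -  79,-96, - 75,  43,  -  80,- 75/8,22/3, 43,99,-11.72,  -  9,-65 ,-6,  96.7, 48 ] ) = [ -96, - 80, - 79,-75, - 65, - 11.72, -75/8,-9, - 6, 22/3, 43,43, 48,96.7, 99] 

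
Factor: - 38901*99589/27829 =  - 3^1*7^1*17^(  -  1)* 41^1 * 347^1*1637^( - 1) * 12967^1 = - 3874111689/27829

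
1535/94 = 16 + 31/94=16.33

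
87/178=87/178  =  0.49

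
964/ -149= - 964/149 = -6.47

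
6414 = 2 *3207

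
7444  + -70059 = - 62615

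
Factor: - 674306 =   -  2^1*337153^1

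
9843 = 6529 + 3314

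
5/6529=5/6529 = 0.00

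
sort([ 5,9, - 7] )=[- 7 , 5,9] 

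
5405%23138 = 5405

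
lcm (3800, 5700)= 11400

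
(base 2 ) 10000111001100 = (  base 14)3220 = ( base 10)8652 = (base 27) BNC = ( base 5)234102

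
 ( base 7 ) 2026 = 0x2C2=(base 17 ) 279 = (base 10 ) 706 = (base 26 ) 114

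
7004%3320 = 364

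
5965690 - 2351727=3613963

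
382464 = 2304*166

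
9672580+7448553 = 17121133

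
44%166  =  44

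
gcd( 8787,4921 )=1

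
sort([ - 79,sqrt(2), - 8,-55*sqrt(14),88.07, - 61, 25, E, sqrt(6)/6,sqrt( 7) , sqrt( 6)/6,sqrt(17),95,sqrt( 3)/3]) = [ - 55*sqrt(14), - 79, - 61,-8 , sqrt(6) /6 , sqrt (6) /6,sqrt(3)/3,sqrt( 2),sqrt(7),E,sqrt( 17 ) , 25,  88.07,95]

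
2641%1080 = 481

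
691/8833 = 691/8833 = 0.08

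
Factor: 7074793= 11^1 * 379^1*1697^1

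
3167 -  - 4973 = 8140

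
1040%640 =400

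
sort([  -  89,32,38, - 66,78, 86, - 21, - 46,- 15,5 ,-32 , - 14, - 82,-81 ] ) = [ - 89, - 82,  -  81 , -66, - 46, - 32, - 21, - 15, - 14,  5, 32,38, 78, 86 ] 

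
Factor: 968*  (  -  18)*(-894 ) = 2^5*3^3*11^2*149^1 = 15577056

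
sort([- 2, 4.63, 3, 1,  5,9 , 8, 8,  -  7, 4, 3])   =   [ - 7, - 2, 1, 3,3, 4, 4.63, 5, 8, 8, 9] 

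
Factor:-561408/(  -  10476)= 2^6*3^( - 2) * 17^1 * 43^1 * 97^ ( - 1) = 46784/873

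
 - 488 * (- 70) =34160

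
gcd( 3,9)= 3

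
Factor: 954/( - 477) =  - 2^1 = - 2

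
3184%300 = 184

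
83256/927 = 89+251/309 = 89.81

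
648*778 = 504144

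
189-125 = 64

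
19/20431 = 19/20431 = 0.00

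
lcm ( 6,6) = 6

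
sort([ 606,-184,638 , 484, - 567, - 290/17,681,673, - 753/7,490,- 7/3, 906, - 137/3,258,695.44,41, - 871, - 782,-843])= [- 871, -843, - 782, - 567, - 184, -753/7, - 137/3,  -  290/17,- 7/3,  41, 258,  484,490  ,  606,638,673,  681, 695.44 , 906] 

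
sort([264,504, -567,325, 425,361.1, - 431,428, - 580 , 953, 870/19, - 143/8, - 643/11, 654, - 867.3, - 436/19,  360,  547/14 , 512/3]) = [ -867.3, - 580, -567, - 431,-643/11, - 436/19, - 143/8,547/14, 870/19,512/3,  264, 325,360, 361.1, 425,428,504, 654,953] 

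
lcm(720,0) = 0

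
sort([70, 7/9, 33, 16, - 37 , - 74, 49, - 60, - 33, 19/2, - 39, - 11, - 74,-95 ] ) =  [ - 95, - 74, - 74, - 60, - 39, - 37,- 33, - 11,  7/9,19/2 , 16,33, 49, 70]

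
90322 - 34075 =56247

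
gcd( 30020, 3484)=4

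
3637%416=309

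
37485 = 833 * 45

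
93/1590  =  31/530 = 0.06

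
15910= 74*215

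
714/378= 17/9   =  1.89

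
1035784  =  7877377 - 6841593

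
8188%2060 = 2008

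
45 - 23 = 22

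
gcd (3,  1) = 1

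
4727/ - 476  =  -10 + 33/476 = -9.93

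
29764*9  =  267876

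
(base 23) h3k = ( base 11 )6907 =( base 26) DB8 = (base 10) 9082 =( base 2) 10001101111010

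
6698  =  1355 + 5343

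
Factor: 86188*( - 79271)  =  -2^2 *17^1* 29^1*  743^1*4663^1 = - 6832208948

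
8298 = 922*9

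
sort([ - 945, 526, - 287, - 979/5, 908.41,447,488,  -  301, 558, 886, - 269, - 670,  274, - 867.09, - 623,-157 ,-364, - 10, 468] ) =[ - 945, -867.09, - 670, - 623, - 364 , - 301 , - 287,  -  269 , - 979/5, - 157, - 10,274, 447,468, 488,526 , 558, 886,  908.41 ] 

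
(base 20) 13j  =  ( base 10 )479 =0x1DF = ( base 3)122202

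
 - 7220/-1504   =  4 + 301/376 = 4.80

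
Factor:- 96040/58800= -49/30=- 2^(-1)*3^(-1)*5^(- 1 )*7^2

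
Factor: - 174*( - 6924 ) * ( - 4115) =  -4957653240 = - 2^3*3^2*5^1* 29^1*577^1*823^1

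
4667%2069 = 529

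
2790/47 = 59 + 17/47 = 59.36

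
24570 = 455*54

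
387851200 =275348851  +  112502349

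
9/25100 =9/25100 = 0.00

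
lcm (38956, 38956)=38956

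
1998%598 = 204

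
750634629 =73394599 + 677240030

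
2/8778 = 1/4389 = 0.00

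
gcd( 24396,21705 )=3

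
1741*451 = 785191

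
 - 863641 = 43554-907195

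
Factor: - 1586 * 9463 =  - 15008318=- 2^1*13^1 * 61^1*9463^1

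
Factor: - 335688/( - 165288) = 97^ ( - 1) * 197^1 = 197/97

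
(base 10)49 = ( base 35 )1e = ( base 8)61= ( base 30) 1J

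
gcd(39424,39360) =64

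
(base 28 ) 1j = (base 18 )2b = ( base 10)47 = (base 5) 142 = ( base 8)57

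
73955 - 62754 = 11201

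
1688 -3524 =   -  1836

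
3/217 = 3/217 = 0.01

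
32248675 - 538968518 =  - 506719843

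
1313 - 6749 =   -  5436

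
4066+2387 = 6453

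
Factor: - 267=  - 3^1 * 89^1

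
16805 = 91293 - 74488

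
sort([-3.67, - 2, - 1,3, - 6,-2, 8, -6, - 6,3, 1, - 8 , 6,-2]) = [ - 8,- 6,-6, - 6, - 3.67, - 2, - 2,-2, - 1,1, 3,3,6,8]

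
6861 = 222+6639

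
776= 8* 97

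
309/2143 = 309/2143= 0.14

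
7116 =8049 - 933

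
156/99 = 52/33 = 1.58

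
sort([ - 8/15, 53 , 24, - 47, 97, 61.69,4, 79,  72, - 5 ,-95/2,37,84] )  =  [ - 95/2, - 47,-5, - 8/15, 4,24, 37,  53,61.69, 72, 79,84,  97] 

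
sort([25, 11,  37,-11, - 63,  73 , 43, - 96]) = [ - 96 , - 63, - 11,11, 25 , 37 , 43 , 73 ] 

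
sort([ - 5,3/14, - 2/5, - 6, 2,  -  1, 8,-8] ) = [-8,-6, -5, - 1,  -  2/5,3/14,  2 , 8] 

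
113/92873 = 113/92873= 0.00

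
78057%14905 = 3532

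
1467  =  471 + 996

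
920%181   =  15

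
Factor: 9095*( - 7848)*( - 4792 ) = 2^6*3^2*5^1*17^1*107^1*109^1*599^1 = 342041267520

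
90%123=90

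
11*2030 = 22330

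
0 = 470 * 0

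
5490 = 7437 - 1947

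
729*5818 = 4241322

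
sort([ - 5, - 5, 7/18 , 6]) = [ - 5, - 5,7/18, 6]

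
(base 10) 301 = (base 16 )12d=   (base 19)FG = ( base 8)455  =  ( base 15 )151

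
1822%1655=167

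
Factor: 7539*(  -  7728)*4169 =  - 2^4*3^2*7^2*11^1*23^1*359^1*379^1 = -242891743248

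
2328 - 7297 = -4969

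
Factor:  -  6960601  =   -89^1*197^1*397^1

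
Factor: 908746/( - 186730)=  - 5^( - 1 )*71^( - 1)*113^1* 263^( - 1 )*4021^1 = - 454373/93365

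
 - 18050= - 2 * 9025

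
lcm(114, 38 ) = 114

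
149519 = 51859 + 97660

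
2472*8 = 19776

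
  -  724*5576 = -4037024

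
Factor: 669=3^1*223^1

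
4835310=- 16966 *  ( - 285)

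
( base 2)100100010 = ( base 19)f5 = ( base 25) bf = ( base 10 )290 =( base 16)122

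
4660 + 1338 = 5998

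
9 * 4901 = 44109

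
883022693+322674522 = 1205697215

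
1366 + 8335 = 9701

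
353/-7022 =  - 353/7022 = -0.05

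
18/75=6/25 =0.24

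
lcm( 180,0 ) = 0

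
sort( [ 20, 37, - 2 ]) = [ - 2, 20, 37 ]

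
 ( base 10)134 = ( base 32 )46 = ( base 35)3t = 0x86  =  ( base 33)42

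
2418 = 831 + 1587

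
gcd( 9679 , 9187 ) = 1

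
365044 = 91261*4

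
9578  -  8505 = 1073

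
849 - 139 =710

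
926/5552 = 463/2776 = 0.17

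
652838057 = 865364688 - 212526631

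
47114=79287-32173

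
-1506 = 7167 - 8673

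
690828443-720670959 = - 29842516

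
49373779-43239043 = 6134736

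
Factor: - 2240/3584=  - 2^( - 3)*5^1  =  - 5/8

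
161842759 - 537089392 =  - 375246633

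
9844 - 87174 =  - 77330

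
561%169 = 54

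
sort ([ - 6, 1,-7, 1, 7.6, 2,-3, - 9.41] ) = [ - 9.41, - 7, - 6, - 3,1,1,2, 7.6]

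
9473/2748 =3 + 1229/2748 = 3.45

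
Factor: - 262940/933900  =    -  3^(-1 ) * 5^( - 1)*11^( - 1 )*283^( - 1)*13147^1  =  - 13147/46695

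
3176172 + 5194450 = 8370622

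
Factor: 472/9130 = 2^2 * 5^(-1) * 11^ ( - 1)*59^1*83^(-1) = 236/4565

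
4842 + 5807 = 10649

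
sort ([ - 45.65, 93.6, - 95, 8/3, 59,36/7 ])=[ - 95, - 45.65, 8/3, 36/7, 59, 93.6]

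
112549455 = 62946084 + 49603371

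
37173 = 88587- 51414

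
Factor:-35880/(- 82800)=2^( - 1 )*3^( - 1)*5^(  -  1)*13^1 = 13/30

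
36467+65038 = 101505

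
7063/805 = 1009/115 = 8.77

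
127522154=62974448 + 64547706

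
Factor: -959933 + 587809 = -2^2 * 31^1*3001^1 = - 372124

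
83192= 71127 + 12065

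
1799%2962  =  1799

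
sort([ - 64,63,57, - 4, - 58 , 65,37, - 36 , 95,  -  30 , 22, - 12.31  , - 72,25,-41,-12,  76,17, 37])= [ - 72, - 64,  -  58, - 41, - 36, - 30, - 12.31, - 12, - 4, 17 , 22, 25, 37,37 , 57,  63,65 , 76 , 95]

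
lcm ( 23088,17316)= 69264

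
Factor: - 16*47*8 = - 6016 = - 2^7*47^1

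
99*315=31185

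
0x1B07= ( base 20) h5j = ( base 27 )9D7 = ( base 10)6919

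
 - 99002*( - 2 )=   198004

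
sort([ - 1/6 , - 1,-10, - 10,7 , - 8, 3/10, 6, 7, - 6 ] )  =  [ - 10, - 10, - 8, - 6, - 1, - 1/6, 3/10, 6 , 7,7 ] 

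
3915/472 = 3915/472 = 8.29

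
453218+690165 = 1143383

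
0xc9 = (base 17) be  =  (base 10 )201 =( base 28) 75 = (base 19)ab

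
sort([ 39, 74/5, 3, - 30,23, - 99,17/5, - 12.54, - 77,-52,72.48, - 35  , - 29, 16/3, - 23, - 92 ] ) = [ -99,-92,  -  77,-52,  -  35, - 30, - 29, - 23, - 12.54,3,17/5,16/3, 74/5, 23, 39,72.48]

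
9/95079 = 3/31693 = 0.00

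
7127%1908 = 1403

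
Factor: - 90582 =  - 2^1*3^1  *  31^1*487^1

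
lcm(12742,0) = 0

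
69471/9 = 7719 = 7719.00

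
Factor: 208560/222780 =44/47 = 2^2*11^1*47^(-1)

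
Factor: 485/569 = 5^1*97^1*569^( - 1)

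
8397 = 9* 933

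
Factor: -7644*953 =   -  2^2*3^1* 7^2 *13^1 *953^1 =-  7284732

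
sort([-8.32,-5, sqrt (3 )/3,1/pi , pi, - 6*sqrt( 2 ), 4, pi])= [ - 6*sqrt(  2) , - 8.32, -5,1/pi,sqrt( 3)/3,  pi,pi,4 ] 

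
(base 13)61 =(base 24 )37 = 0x4f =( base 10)79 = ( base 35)29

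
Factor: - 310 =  - 2^1 *5^1 *31^1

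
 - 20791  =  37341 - 58132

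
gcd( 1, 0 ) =1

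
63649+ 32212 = 95861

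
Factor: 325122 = 2^1*3^1*7^1*7741^1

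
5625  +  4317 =9942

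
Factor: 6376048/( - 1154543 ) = - 2^4*7^1*13^( - 1 ) * 56929^1*88811^( - 1) 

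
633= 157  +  476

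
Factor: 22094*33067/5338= 17^(-1 )*43^1*157^(-1)*769^1*11047^1  =  365291149/2669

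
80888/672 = 10111/84 = 120.37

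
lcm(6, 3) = 6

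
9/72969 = 3/24323  =  0.00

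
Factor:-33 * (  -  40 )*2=2640=2^4*3^1*5^1 * 11^1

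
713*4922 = 3509386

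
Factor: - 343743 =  - 3^1*149^1 * 769^1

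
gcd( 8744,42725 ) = 1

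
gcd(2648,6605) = 1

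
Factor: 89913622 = 2^1*337^1*133403^1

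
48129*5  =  240645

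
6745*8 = 53960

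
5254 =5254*1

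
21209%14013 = 7196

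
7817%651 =5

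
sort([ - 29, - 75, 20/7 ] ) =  [ - 75, - 29, 20/7]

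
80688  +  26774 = 107462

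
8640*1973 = 17046720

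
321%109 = 103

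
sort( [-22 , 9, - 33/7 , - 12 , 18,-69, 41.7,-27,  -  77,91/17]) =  [ - 77, - 69, - 27, - 22, - 12,- 33/7, 91/17,9, 18, 41.7 ] 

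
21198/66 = 3533/11 = 321.18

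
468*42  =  19656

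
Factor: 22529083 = 193^1*116731^1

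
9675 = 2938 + 6737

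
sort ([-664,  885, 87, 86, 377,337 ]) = [ - 664, 86 , 87, 337, 377,885]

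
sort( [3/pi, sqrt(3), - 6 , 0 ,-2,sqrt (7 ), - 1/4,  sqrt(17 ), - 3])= [ - 6,  -  3, -2 , - 1/4, 0,3/pi,sqrt(3),sqrt(7),sqrt (17)] 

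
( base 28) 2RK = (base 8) 4450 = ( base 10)2344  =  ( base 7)6556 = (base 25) 3ij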